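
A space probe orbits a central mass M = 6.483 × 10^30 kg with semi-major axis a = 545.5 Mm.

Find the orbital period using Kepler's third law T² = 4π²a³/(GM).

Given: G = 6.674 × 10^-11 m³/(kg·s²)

Convert to SI: a = 545.5 Mm = 5.455e+08 m.
GM = G · M = 6.674e-11 · 6.483e+30 = 4.32675e+20 m³/s².
Kepler's third law: T = 2π √(a³ / GM).
Substituting a = 5.455e+08 m and GM = 4.32675e+20 m³/s²:
T = 2π √((5.455e+08)³ / 4.32675e+20) s
T ≈ 3848 s = 1.069 hours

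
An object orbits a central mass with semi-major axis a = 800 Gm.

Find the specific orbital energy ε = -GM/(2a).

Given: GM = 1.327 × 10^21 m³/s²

Convert to SI: a = 800 Gm = 8e+11 m.
ε = −GM / (2a).
ε = −1.327e+21 / (2 · 8e+11) J/kg ≈ -8.294e+08 J/kg = -829.4 MJ/kg.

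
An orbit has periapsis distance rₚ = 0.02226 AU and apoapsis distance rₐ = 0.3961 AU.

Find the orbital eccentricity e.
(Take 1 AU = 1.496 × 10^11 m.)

Convert to SI: rₚ = 0.02226 AU = 3.3301e+09 m; rₐ = 0.3961 AU = 5.92566e+10 m.
e = (rₐ − rₚ) / (rₐ + rₚ).
e = (5.92566e+10 − 3.3301e+09) / (5.92566e+10 + 3.3301e+09) = 5.59265e+10 / 6.25867e+10 ≈ 0.8936.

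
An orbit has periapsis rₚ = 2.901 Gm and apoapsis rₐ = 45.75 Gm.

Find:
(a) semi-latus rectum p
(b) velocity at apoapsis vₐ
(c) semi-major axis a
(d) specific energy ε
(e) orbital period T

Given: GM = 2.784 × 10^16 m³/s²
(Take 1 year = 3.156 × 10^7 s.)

Convert to SI: rₚ = 2.901 Gm = 2.901e+09 m; rₐ = 45.75 Gm = 4.575e+10 m.
(a) From a = (rₚ + rₐ)/2 = 2.43255e+10 m and e = (rₐ − rₚ)/(rₐ + rₚ) = 0.880742, p = a(1 − e²) = 2.43255e+10 · (1 − (0.880742)²) ≈ 5.456e+09 m
(b) With a = (rₚ + rₐ)/2 = 2.43255e+10 m, vₐ = √(GM (2/rₐ − 1/a)) = √(2.784e+16 · (2/4.575e+10 − 1/2.43255e+10)) m/s ≈ 269.4 m/s
(c) a = (rₚ + rₐ)/2 = (2.901e+09 + 4.575e+10)/2 ≈ 2.433e+10 m
(d) With a = (rₚ + rₐ)/2 = 2.43255e+10 m, ε = −GM/(2a) = −2.784e+16/(2 · 2.43255e+10) J/kg ≈ -5.722e+05 J/kg
(e) With a = (rₚ + rₐ)/2 = 2.43255e+10 m, T = 2π √(a³/GM) = 2π √((2.43255e+10)³/2.784e+16) s ≈ 1.429e+08 s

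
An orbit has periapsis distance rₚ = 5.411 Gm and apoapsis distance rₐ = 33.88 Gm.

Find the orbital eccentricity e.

Convert to SI: rₚ = 5.411 Gm = 5.411e+09 m; rₐ = 33.88 Gm = 3.388e+10 m.
e = (rₐ − rₚ) / (rₐ + rₚ).
e = (3.388e+10 − 5.411e+09) / (3.388e+10 + 5.411e+09) = 2.8469e+10 / 3.9291e+10 ≈ 0.7246.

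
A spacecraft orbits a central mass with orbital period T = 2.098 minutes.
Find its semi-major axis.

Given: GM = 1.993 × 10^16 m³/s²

Convert to SI: T = 2.098 minutes = 125.88 s.
Invert Kepler's third law: a = (GM · T² / (4π²))^(1/3).
Substituting T = 125.88 s and GM = 1.993e+16 m³/s²:
a = (1.993e+16 · (125.88)² / (4π²))^(1/3) m
a ≈ 2e+06 m = 2 Mm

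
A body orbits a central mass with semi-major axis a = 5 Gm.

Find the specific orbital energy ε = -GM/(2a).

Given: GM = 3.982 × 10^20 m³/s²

Convert to SI: a = 5 Gm = 5e+09 m.
ε = −GM / (2a).
ε = −3.982e+20 / (2 · 5e+09) J/kg ≈ -3.982e+10 J/kg = -39.82 GJ/kg.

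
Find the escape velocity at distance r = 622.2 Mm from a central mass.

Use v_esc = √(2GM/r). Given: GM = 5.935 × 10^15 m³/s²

Convert to SI: r = 622.2 Mm = 6.222e+08 m.
Escape velocity comes from setting total energy to zero: ½v² − GM/r = 0 ⇒ v_esc = √(2GM / r).
v_esc = √(2 · 5.935e+15 / 6.222e+08) m/s ≈ 4368 m/s = 4.368 km/s.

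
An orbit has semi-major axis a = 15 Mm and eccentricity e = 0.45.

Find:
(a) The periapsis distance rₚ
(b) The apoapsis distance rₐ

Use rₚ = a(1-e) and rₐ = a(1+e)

Convert to SI: a = 15 Mm = 1.5e+07 m.
(a) rₚ = a(1 − e) = 1.5e+07 · (1 − 0.45) = 1.5e+07 · 0.55 ≈ 8.25e+06 m = 8.25 Mm.
(b) rₐ = a(1 + e) = 1.5e+07 · (1 + 0.45) = 1.5e+07 · 1.45 ≈ 2.175e+07 m = 21.75 Mm.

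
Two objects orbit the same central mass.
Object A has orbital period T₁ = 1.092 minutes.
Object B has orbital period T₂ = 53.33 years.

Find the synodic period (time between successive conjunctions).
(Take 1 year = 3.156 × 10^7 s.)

Convert to SI: T₁ = 1.092 minutes = 65.52 s; T₂ = 53.33 years = 1.68309e+09 s.
T_syn = |T₁ · T₂ / (T₁ − T₂)|.
T_syn = |65.52 · 1.68309e+09 / (65.52 − 1.68309e+09)| s ≈ 65.52 s = 1.092 minutes.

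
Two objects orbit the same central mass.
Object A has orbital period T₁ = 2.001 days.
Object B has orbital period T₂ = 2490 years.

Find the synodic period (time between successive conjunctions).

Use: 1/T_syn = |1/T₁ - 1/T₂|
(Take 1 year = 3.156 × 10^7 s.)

Convert to SI: T₁ = 2.001 days = 172886 s; T₂ = 2490 years = 7.85844e+10 s.
T_syn = |T₁ · T₂ / (T₁ − T₂)|.
T_syn = |172886 · 7.85844e+10 / (172886 − 7.85844e+10)| s ≈ 1.729e+05 s = 2.001 days.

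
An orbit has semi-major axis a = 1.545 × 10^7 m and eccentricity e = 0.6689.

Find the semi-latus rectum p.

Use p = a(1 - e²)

p = a (1 − e²).
p = 1.545e+07 · (1 − (0.6689)²) = 1.545e+07 · 0.552573 ≈ 8.537e+06 m = 8.537 × 10^6 m.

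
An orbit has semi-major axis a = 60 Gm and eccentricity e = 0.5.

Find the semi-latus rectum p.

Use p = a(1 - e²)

Convert to SI: a = 60 Gm = 6e+10 m.
p = a (1 − e²).
p = 6e+10 · (1 − (0.5)²) = 6e+10 · 0.75 ≈ 4.5e+10 m = 45 Gm.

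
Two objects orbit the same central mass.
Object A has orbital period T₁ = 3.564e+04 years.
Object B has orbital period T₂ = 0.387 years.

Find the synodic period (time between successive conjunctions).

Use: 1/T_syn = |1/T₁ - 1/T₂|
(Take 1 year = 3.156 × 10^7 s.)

Convert to SI: T₁ = 3.564e+04 years = 1.1248e+12 s; T₂ = 0.387 years = 1.22137e+07 s.
T_syn = |T₁ · T₂ / (T₁ − T₂)|.
T_syn = |1.1248e+12 · 1.22137e+07 / (1.1248e+12 − 1.22137e+07)| s ≈ 1.221e+07 s = 0.387 years.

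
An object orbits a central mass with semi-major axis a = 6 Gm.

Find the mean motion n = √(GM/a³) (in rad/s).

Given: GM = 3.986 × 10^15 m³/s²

Convert to SI: a = 6 Gm = 6e+09 m.
n = √(GM / a³).
n = √(3.986e+15 / (6e+09)³) rad/s ≈ 1.358e-07 rad/s.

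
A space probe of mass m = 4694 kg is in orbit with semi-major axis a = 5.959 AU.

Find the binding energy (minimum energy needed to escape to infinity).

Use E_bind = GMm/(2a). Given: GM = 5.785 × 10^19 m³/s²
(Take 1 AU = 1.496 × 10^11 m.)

Convert to SI: a = 5.959 AU = 8.91466e+11 m.
Total orbital energy is E = −GMm/(2a); binding energy is E_bind = −E = GMm/(2a).
E_bind = 5.785e+19 · 4694 / (2 · 8.91466e+11) J ≈ 1.523e+11 J = 152.3 GJ.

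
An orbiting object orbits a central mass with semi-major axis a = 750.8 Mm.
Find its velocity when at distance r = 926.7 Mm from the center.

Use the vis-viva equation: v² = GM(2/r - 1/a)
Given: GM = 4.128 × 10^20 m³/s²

Convert to SI: a = 750.8 Mm = 7.508e+08 m; r = 926.7 Mm = 9.267e+08 m.
Vis-viva: v = √(GM · (2/r − 1/a)).
2/r − 1/a = 2/9.267e+08 − 1/7.508e+08 = 8.26283e-10 m⁻¹.
v = √(4.128e+20 · 8.26283e-10) m/s ≈ 5.84e+05 m/s = 584 km/s.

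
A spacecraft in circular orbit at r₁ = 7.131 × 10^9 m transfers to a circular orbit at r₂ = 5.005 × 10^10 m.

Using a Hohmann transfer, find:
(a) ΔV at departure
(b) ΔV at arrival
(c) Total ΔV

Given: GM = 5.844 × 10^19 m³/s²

Transfer semi-major axis: a_t = (r₁ + r₂)/2 = (7.131e+09 + 5.005e+10)/2 = 2.85905e+10 m.
Circular speeds: v₁ = √(GM/r₁) = 90527.4 m/s, v₂ = √(GM/r₂) = 34170.6 m/s.
Transfer speeds (vis-viva v² = GM(2/r − 1/a_t)): v₁ᵗ = 119776 m/s, v₂ᵗ = 17065.4 m/s.
(a) ΔV₁ = |v₁ᵗ − v₁| ≈ 2.925e+04 m/s = 29.25 km/s.
(b) ΔV₂ = |v₂ − v₂ᵗ| ≈ 1.711e+04 m/s = 17.11 km/s.
(c) ΔV_total = ΔV₁ + ΔV₂ ≈ 4.635e+04 m/s = 46.35 km/s.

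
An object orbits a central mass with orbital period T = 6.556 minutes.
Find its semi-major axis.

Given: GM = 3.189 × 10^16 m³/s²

Convert to SI: T = 6.556 minutes = 393.36 s.
Invert Kepler's third law: a = (GM · T² / (4π²))^(1/3).
Substituting T = 393.36 s and GM = 3.189e+16 m³/s²:
a = (3.189e+16 · (393.36)² / (4π²))^(1/3) m
a ≈ 5e+06 m = 5 Mm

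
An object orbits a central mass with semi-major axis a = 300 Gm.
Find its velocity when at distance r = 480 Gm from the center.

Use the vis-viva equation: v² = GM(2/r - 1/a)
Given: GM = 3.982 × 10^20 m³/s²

Convert to SI: a = 300 Gm = 3e+11 m; r = 480 Gm = 4.8e+11 m.
Vis-viva: v = √(GM · (2/r − 1/a)).
2/r − 1/a = 2/4.8e+11 − 1/3e+11 = 8.33333e-13 m⁻¹.
v = √(3.982e+20 · 8.33333e-13) m/s ≈ 1.822e+04 m/s = 18.22 km/s.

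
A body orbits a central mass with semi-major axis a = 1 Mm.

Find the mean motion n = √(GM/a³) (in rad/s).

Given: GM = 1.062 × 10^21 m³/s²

Convert to SI: a = 1 Mm = 1e+06 m.
n = √(GM / a³).
n = √(1.062e+21 / (1e+06)³) rad/s ≈ 32.59 rad/s.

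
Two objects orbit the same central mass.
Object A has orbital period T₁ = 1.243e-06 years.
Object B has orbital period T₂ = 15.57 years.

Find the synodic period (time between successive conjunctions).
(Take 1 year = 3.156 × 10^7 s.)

Convert to SI: T₁ = 1.243e-06 years = 39.2291 s; T₂ = 15.57 years = 4.91389e+08 s.
T_syn = |T₁ · T₂ / (T₁ − T₂)|.
T_syn = |39.2291 · 4.91389e+08 / (39.2291 − 4.91389e+08)| s ≈ 39.23 s = 1.243e-06 years.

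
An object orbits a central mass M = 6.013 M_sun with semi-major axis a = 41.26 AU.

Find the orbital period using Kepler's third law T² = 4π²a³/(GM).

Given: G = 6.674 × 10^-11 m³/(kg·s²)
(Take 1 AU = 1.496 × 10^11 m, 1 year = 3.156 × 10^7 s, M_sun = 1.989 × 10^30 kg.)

Convert to SI: a = 41.26 AU = 6.1725e+12 m; M = 6.013 M_sun = 1.19599e+31 kg.
GM = G · M = 6.674e-11 · 1.19599e+31 = 7.98201e+20 m³/s².
Kepler's third law: T = 2π √(a³ / GM).
Substituting a = 6.1725e+12 m and GM = 7.98201e+20 m³/s²:
T = 2π √((6.1725e+12)³ / 7.98201e+20) s
T ≈ 3.41e+09 s = 108.1 years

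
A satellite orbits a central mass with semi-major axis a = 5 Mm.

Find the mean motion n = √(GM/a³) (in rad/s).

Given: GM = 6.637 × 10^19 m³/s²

Convert to SI: a = 5 Mm = 5e+06 m.
n = √(GM / a³).
n = √(6.637e+19 / (5e+06)³) rad/s ≈ 0.7287 rad/s.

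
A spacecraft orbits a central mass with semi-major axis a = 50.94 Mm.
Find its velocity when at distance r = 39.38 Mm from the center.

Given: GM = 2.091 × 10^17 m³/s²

Convert to SI: a = 50.94 Mm = 5.094e+07 m; r = 39.38 Mm = 3.938e+07 m.
Vis-viva: v = √(GM · (2/r − 1/a)).
2/r − 1/a = 2/3.938e+07 − 1/5.094e+07 = 3.11563e-08 m⁻¹.
v = √(2.091e+17 · 3.11563e-08) m/s ≈ 8.071e+04 m/s = 80.71 km/s.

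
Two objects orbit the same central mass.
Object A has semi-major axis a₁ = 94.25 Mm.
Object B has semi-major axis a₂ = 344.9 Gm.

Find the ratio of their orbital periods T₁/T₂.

Convert to SI: a₁ = 94.25 Mm = 9.425e+07 m; a₂ = 344.9 Gm = 3.449e+11 m.
From Kepler's third law, (T₁/T₂)² = (a₁/a₂)³, so T₁/T₂ = (a₁/a₂)^(3/2).
a₁/a₂ = 9.425e+07 / 3.449e+11 = 0.000273268.
T₁/T₂ = (0.000273268)^(3/2) ≈ 4.517e-06.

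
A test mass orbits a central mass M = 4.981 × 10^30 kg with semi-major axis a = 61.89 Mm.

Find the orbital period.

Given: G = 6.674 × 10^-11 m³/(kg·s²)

Convert to SI: a = 61.89 Mm = 6.189e+07 m.
GM = G · M = 6.674e-11 · 4.981e+30 = 3.32432e+20 m³/s².
Kepler's third law: T = 2π √(a³ / GM).
Substituting a = 6.189e+07 m and GM = 3.32432e+20 m³/s²:
T = 2π √((6.189e+07)³ / 3.32432e+20) s
T ≈ 167.8 s = 2.796 minutes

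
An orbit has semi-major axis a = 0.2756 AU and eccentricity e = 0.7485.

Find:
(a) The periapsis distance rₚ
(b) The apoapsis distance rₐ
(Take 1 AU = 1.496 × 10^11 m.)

Convert to SI: a = 0.2756 AU = 4.12298e+10 m.
(a) rₚ = a(1 − e) = 4.12298e+10 · (1 − 0.7485) = 4.12298e+10 · 0.2515 ≈ 1.037e+10 m = 0.06931 AU.
(b) rₐ = a(1 + e) = 4.12298e+10 · (1 + 0.7485) = 4.12298e+10 · 1.7485 ≈ 7.209e+10 m = 0.4819 AU.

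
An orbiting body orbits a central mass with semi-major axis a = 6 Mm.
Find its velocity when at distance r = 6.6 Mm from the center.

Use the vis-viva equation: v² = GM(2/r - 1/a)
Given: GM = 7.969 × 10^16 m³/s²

Convert to SI: a = 6 Mm = 6e+06 m; r = 6.6 Mm = 6.6e+06 m.
Vis-viva: v = √(GM · (2/r − 1/a)).
2/r − 1/a = 2/6.6e+06 − 1/6e+06 = 1.36364e-07 m⁻¹.
v = √(7.969e+16 · 1.36364e-07) m/s ≈ 1.042e+05 m/s = 104.2 km/s.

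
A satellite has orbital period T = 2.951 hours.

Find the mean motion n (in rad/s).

Convert to SI: T = 2.951 hours = 10623.6 s.
n = 2π / T.
n = 2π / 10623.6 s ≈ 0.0005914 rad/s.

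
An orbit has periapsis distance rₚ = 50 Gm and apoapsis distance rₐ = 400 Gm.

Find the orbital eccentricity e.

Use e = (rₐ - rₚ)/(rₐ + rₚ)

Convert to SI: rₚ = 50 Gm = 5e+10 m; rₐ = 400 Gm = 4e+11 m.
e = (rₐ − rₚ) / (rₐ + rₚ).
e = (4e+11 − 5e+10) / (4e+11 + 5e+10) = 3.5e+11 / 4.5e+11 ≈ 0.7778.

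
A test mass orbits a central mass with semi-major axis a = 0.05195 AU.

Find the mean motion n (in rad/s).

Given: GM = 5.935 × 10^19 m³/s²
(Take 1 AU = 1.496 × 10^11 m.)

Convert to SI: a = 0.05195 AU = 7.77172e+09 m.
n = √(GM / a³).
n = √(5.935e+19 / (7.77172e+09)³) rad/s ≈ 1.124e-05 rad/s.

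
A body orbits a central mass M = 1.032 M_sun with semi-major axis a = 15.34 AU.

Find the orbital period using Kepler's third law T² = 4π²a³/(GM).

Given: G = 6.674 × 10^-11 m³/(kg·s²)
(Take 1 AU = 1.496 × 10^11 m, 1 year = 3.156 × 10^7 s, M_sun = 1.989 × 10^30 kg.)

Convert to SI: a = 15.34 AU = 2.29486e+12 m; M = 1.032 M_sun = 2.05265e+30 kg.
GM = G · M = 6.674e-11 · 2.05265e+30 = 1.36994e+20 m³/s².
Kepler's third law: T = 2π √(a³ / GM).
Substituting a = 2.29486e+12 m and GM = 1.36994e+20 m³/s²:
T = 2π √((2.29486e+12)³ / 1.36994e+20) s
T ≈ 1.866e+09 s = 59.13 years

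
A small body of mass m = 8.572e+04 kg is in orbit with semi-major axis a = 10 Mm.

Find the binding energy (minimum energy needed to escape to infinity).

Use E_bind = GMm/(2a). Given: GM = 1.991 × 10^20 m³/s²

Convert to SI: a = 10 Mm = 1e+07 m.
Total orbital energy is E = −GMm/(2a); binding energy is E_bind = −E = GMm/(2a).
E_bind = 1.991e+20 · 8.572e+04 / (2 · 1e+07) J ≈ 8.533e+17 J = 853.3 PJ.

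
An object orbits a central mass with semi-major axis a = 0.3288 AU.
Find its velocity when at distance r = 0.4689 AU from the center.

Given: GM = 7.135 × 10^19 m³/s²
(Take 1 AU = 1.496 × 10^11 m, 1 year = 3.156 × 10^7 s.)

Convert to SI: a = 0.3288 AU = 4.91885e+10 m; r = 0.4689 AU = 7.01474e+10 m.
Vis-viva: v = √(GM · (2/r − 1/a)).
2/r − 1/a = 2/7.01474e+10 − 1/4.91885e+10 = 8.18141e-12 m⁻¹.
v = √(7.135e+19 · 8.18141e-12) m/s ≈ 2.416e+04 m/s = 5.097 AU/year.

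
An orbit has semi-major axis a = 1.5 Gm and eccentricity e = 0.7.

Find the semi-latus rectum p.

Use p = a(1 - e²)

Convert to SI: a = 1.5 Gm = 1.5e+09 m.
p = a (1 − e²).
p = 1.5e+09 · (1 − (0.7)²) = 1.5e+09 · 0.51 ≈ 7.65e+08 m = 765 Mm.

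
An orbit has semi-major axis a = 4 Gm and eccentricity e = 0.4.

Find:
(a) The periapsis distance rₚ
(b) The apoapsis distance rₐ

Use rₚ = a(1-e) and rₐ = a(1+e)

Convert to SI: a = 4 Gm = 4e+09 m.
(a) rₚ = a(1 − e) = 4e+09 · (1 − 0.4) = 4e+09 · 0.6 ≈ 2.4e+09 m = 2.4 Gm.
(b) rₐ = a(1 + e) = 4e+09 · (1 + 0.4) = 4e+09 · 1.4 ≈ 5.6e+09 m = 5.6 Gm.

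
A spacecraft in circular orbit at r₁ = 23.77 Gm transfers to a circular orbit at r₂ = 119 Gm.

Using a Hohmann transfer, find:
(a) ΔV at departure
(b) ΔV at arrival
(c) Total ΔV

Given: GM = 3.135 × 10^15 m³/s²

Convert to SI: r₁ = 23.77 Gm = 2.377e+10 m; r₂ = 119 Gm = 1.19e+11 m.
Transfer semi-major axis: a_t = (r₁ + r₂)/2 = (2.377e+10 + 1.19e+11)/2 = 7.1385e+10 m.
Circular speeds: v₁ = √(GM/r₁) = 363.165 m/s, v₂ = √(GM/r₂) = 162.31 m/s.
Transfer speeds (vis-viva v² = GM(2/r − 1/a_t)): v₁ᵗ = 468.893 m/s, v₂ᵗ = 93.6605 m/s.
(a) ΔV₁ = |v₁ᵗ − v₁| ≈ 105.7 m/s = 105.7 m/s.
(b) ΔV₂ = |v₂ − v₂ᵗ| ≈ 68.65 m/s = 68.65 m/s.
(c) ΔV_total = ΔV₁ + ΔV₂ ≈ 174.4 m/s = 174.4 m/s.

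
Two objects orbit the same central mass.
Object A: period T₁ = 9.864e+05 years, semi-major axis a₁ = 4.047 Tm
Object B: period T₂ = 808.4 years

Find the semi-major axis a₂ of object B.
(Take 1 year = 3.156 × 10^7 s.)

Convert to SI: T₁ = 9.864e+05 years = 3.11308e+13 s; a₁ = 4.047 Tm = 4.047e+12 m; T₂ = 808.4 years = 2.55131e+10 s.
Kepler's third law: (T₁/T₂)² = (a₁/a₂)³ ⇒ a₂ = a₁ · (T₂/T₁)^(2/3).
T₂/T₁ = 2.55131e+10 / 3.11308e+13 = 0.000819546.
a₂ = 4.047e+12 · (0.000819546)^(2/3) m ≈ 3.544e+10 m = 35.44 Gm.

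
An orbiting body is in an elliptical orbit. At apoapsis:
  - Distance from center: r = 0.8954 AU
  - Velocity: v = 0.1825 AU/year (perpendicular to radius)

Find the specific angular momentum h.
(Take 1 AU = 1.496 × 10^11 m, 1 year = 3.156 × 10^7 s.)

Convert to SI: r = 0.8954 AU = 1.33952e+11 m; v = 0.1825 AU/year = 865.082 m/s.
With v perpendicular to r, h = r · v.
h = 1.33952e+11 · 865.082 m²/s ≈ 1.159e+14 m²/s.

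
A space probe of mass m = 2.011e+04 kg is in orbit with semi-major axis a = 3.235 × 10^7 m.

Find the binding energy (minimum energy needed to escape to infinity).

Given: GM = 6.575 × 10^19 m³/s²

Total orbital energy is E = −GMm/(2a); binding energy is E_bind = −E = GMm/(2a).
E_bind = 6.575e+19 · 2.011e+04 / (2 · 3.235e+07) J ≈ 2.044e+16 J = 20.44 PJ.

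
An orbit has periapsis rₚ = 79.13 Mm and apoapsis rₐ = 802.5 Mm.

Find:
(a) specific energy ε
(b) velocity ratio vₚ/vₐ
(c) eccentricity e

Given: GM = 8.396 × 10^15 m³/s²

Convert to SI: rₚ = 79.13 Mm = 7.913e+07 m; rₐ = 802.5 Mm = 8.025e+08 m.
(a) With a = (rₚ + rₐ)/2 = 4.40815e+08 m, ε = −GM/(2a) = −8.396e+15/(2 · 4.40815e+08) J/kg ≈ -9.523e+06 J/kg
(b) Conservation of angular momentum (rₚvₚ = rₐvₐ) gives vₚ/vₐ = rₐ/rₚ = 8.025e+08/7.913e+07 ≈ 10.14
(c) e = (rₐ − rₚ)/(rₐ + rₚ) = (8.025e+08 − 7.913e+07)/(8.025e+08 + 7.913e+07) ≈ 0.8205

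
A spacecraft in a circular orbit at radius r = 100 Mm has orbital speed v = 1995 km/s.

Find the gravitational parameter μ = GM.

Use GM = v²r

Convert to SI: r = 100 Mm = 1e+08 m; v = 1995 km/s = 1.995e+06 m/s.
For a circular orbit v² = GM/r, so GM = v² · r.
GM = (1.995e+06)² · 1e+08 m³/s² ≈ 3.98e+20 m³/s² = 3.98 × 10^20 m³/s².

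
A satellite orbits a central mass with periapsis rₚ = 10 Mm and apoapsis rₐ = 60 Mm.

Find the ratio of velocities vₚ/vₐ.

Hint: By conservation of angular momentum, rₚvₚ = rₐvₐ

Convert to SI: rₚ = 10 Mm = 1e+07 m; rₐ = 60 Mm = 6e+07 m.
Conservation of angular momentum gives rₚvₚ = rₐvₐ, so vₚ/vₐ = rₐ/rₚ.
vₚ/vₐ = 6e+07 / 1e+07 ≈ 6.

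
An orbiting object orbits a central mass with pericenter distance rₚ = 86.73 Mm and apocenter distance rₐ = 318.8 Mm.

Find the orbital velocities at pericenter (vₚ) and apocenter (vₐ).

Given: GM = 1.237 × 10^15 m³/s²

Convert to SI: rₚ = 86.73 Mm = 8.673e+07 m; rₐ = 318.8 Mm = 3.188e+08 m.
Use the vis-viva equation v² = GM(2/r − 1/a) with a = (rₚ + rₐ)/2 = (8.673e+07 + 3.188e+08)/2 = 2.02765e+08 m.
vₚ = √(GM · (2/rₚ − 1/a)) = √(1.237e+15 · (2/8.673e+07 − 1/2.02765e+08)) m/s ≈ 4735 m/s = 4.735 km/s.
vₐ = √(GM · (2/rₐ − 1/a)) = √(1.237e+15 · (2/3.188e+08 − 1/2.02765e+08)) m/s ≈ 1288 m/s = 1.288 km/s.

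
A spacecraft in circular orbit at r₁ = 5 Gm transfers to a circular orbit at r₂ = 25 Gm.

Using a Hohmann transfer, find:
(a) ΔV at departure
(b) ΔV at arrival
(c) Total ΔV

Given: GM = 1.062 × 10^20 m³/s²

Convert to SI: r₁ = 5 Gm = 5e+09 m; r₂ = 25 Gm = 2.5e+10 m.
Transfer semi-major axis: a_t = (r₁ + r₂)/2 = (5e+09 + 2.5e+10)/2 = 1.5e+10 m.
Circular speeds: v₁ = √(GM/r₁) = 145739 m/s, v₂ = √(GM/r₂) = 65176.7 m/s.
Transfer speeds (vis-viva v² = GM(2/r − 1/a_t)): v₁ᵗ = 188149 m/s, v₂ᵗ = 37629.8 m/s.
(a) ΔV₁ = |v₁ᵗ − v₁| ≈ 4.241e+04 m/s = 42.41 km/s.
(b) ΔV₂ = |v₂ − v₂ᵗ| ≈ 2.755e+04 m/s = 27.55 km/s.
(c) ΔV_total = ΔV₁ + ΔV₂ ≈ 6.996e+04 m/s = 69.96 km/s.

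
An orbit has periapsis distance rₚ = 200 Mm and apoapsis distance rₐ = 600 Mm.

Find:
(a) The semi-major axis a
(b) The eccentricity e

Convert to SI: rₚ = 200 Mm = 2e+08 m; rₐ = 600 Mm = 6e+08 m.
(a) a = (rₚ + rₐ) / 2 = (2e+08 + 6e+08) / 2 ≈ 4e+08 m = 400 Mm.
(b) e = (rₐ − rₚ) / (rₐ + rₚ) = (6e+08 − 2e+08) / (6e+08 + 2e+08) ≈ 0.5.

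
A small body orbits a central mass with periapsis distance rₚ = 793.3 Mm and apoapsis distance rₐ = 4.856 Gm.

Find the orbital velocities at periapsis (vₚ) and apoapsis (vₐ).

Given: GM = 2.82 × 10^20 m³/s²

Convert to SI: rₚ = 793.3 Mm = 7.933e+08 m; rₐ = 4.856 Gm = 4.856e+09 m.
Use the vis-viva equation v² = GM(2/r − 1/a) with a = (rₚ + rₐ)/2 = (7.933e+08 + 4.856e+09)/2 = 2.82465e+09 m.
vₚ = √(GM · (2/rₚ − 1/a)) = √(2.82e+20 · (2/7.933e+08 − 1/2.82465e+09)) m/s ≈ 7.817e+05 m/s = 781.7 km/s.
vₐ = √(GM · (2/rₐ − 1/a)) = √(2.82e+20 · (2/4.856e+09 − 1/2.82465e+09)) m/s ≈ 1.277e+05 m/s = 127.7 km/s.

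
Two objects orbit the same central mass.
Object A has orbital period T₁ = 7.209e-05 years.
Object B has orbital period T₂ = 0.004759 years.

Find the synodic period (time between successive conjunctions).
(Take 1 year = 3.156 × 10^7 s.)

Convert to SI: T₁ = 7.209e-05 years = 2275.16 s; T₂ = 0.004759 years = 150194 s.
T_syn = |T₁ · T₂ / (T₁ − T₂)|.
T_syn = |2275.16 · 150194 / (2275.16 − 150194)| s ≈ 2310 s = 7.32e-05 years.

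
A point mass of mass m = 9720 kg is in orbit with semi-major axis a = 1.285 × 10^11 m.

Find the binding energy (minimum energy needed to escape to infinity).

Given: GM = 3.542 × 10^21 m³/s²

Total orbital energy is E = −GMm/(2a); binding energy is E_bind = −E = GMm/(2a).
E_bind = 3.542e+21 · 9720 / (2 · 1.285e+11) J ≈ 1.34e+14 J = 134 TJ.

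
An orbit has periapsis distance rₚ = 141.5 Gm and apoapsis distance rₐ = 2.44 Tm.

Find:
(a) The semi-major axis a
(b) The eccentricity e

Convert to SI: rₚ = 141.5 Gm = 1.415e+11 m; rₐ = 2.44 Tm = 2.44e+12 m.
(a) a = (rₚ + rₐ) / 2 = (1.415e+11 + 2.44e+12) / 2 ≈ 1.291e+12 m = 1.291 Tm.
(b) e = (rₐ − rₚ) / (rₐ + rₚ) = (2.44e+12 − 1.415e+11) / (2.44e+12 + 1.415e+11) ≈ 0.8904.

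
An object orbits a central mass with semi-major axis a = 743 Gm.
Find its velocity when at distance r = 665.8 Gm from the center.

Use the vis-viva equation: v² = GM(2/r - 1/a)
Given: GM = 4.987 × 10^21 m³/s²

Convert to SI: a = 743 Gm = 7.43e+11 m; r = 665.8 Gm = 6.658e+11 m.
Vis-viva: v = √(GM · (2/r − 1/a)).
2/r − 1/a = 2/6.658e+11 − 1/7.43e+11 = 1.65801e-12 m⁻¹.
v = √(4.987e+21 · 1.65801e-12) m/s ≈ 9.093e+04 m/s = 90.93 km/s.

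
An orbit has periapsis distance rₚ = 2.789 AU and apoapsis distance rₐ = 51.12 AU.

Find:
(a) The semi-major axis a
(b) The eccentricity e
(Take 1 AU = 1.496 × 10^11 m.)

Convert to SI: rₚ = 2.789 AU = 4.17234e+11 m; rₐ = 51.12 AU = 7.64755e+12 m.
(a) a = (rₚ + rₐ) / 2 = (4.17234e+11 + 7.64755e+12) / 2 ≈ 4.032e+12 m = 26.95 AU.
(b) e = (rₐ − rₚ) / (rₐ + rₚ) = (7.64755e+12 − 4.17234e+11) / (7.64755e+12 + 4.17234e+11) ≈ 0.8965.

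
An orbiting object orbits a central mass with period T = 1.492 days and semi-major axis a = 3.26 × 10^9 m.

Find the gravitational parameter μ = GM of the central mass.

Convert to SI: T = 1.492 days = 128909 s.
GM = 4π² · a³ / T².
GM = 4π² · (3.26e+09)³ / (128909)² m³/s² ≈ 8.231e+19 m³/s² = 8.231 × 10^19 m³/s².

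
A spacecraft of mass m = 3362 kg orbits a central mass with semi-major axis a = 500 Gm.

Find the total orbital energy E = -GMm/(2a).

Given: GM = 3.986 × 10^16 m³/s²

Convert to SI: a = 500 Gm = 5e+11 m.
E = −GMm / (2a).
E = −3.986e+16 · 3362 / (2 · 5e+11) J ≈ -1.34e+08 J = -134 MJ.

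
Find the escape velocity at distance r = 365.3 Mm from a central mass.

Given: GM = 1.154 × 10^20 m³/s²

Convert to SI: r = 365.3 Mm = 3.653e+08 m.
Escape velocity comes from setting total energy to zero: ½v² − GM/r = 0 ⇒ v_esc = √(2GM / r).
v_esc = √(2 · 1.154e+20 / 3.653e+08) m/s ≈ 7.949e+05 m/s = 794.9 km/s.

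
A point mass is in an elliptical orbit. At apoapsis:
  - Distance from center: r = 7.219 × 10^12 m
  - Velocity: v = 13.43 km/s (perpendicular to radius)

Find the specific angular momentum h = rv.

Convert to SI: v = 13.43 km/s = 13430 m/s.
With v perpendicular to r, h = r · v.
h = 7.219e+12 · 13430 m²/s ≈ 9.695e+16 m²/s.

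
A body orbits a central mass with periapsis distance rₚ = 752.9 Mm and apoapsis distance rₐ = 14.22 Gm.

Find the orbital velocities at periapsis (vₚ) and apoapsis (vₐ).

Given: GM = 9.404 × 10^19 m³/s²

Convert to SI: rₚ = 752.9 Mm = 7.529e+08 m; rₐ = 14.22 Gm = 1.422e+10 m.
Use the vis-viva equation v² = GM(2/r − 1/a) with a = (rₚ + rₐ)/2 = (7.529e+08 + 1.422e+10)/2 = 7.48645e+09 m.
vₚ = √(GM · (2/rₚ − 1/a)) = √(9.404e+19 · (2/7.529e+08 − 1/7.48645e+09)) m/s ≈ 4.871e+05 m/s = 487.1 km/s.
vₐ = √(GM · (2/rₐ − 1/a)) = √(9.404e+19 · (2/1.422e+10 − 1/7.48645e+09)) m/s ≈ 2.579e+04 m/s = 25.79 km/s.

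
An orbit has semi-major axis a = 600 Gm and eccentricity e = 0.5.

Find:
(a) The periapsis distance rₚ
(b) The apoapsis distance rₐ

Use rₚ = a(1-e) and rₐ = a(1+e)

Convert to SI: a = 600 Gm = 6e+11 m.
(a) rₚ = a(1 − e) = 6e+11 · (1 − 0.5) = 6e+11 · 0.5 ≈ 3e+11 m = 300 Gm.
(b) rₐ = a(1 + e) = 6e+11 · (1 + 0.5) = 6e+11 · 1.5 ≈ 9e+11 m = 900 Gm.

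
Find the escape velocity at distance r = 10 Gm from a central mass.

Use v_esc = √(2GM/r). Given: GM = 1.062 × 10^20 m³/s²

Convert to SI: r = 10 Gm = 1e+10 m.
Escape velocity comes from setting total energy to zero: ½v² − GM/r = 0 ⇒ v_esc = √(2GM / r).
v_esc = √(2 · 1.062e+20 / 1e+10) m/s ≈ 1.457e+05 m/s = 145.7 km/s.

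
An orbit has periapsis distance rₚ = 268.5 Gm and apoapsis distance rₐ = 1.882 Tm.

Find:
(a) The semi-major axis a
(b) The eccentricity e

Convert to SI: rₚ = 268.5 Gm = 2.685e+11 m; rₐ = 1.882 Tm = 1.882e+12 m.
(a) a = (rₚ + rₐ) / 2 = (2.685e+11 + 1.882e+12) / 2 ≈ 1.075e+12 m = 1.075 Tm.
(b) e = (rₐ − rₚ) / (rₐ + rₚ) = (1.882e+12 − 2.685e+11) / (1.882e+12 + 2.685e+11) ≈ 0.7503.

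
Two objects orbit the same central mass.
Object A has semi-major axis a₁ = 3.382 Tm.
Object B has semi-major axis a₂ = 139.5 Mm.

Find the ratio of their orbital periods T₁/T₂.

Convert to SI: a₁ = 3.382 Tm = 3.382e+12 m; a₂ = 139.5 Mm = 1.395e+08 m.
From Kepler's third law, (T₁/T₂)² = (a₁/a₂)³, so T₁/T₂ = (a₁/a₂)^(3/2).
a₁/a₂ = 3.382e+12 / 1.395e+08 = 24243.7.
T₁/T₂ = (24243.7)^(3/2) ≈ 3.775e+06.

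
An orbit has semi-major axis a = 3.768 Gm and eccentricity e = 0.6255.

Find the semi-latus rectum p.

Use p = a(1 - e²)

Convert to SI: a = 3.768 Gm = 3.768e+09 m.
p = a (1 − e²).
p = 3.768e+09 · (1 − (0.6255)²) = 3.768e+09 · 0.60875 ≈ 2.294e+09 m = 2.294 Gm.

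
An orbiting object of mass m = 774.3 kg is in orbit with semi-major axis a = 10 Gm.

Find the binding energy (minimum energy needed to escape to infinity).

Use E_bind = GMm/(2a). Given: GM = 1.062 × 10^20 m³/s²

Convert to SI: a = 10 Gm = 1e+10 m.
Total orbital energy is E = −GMm/(2a); binding energy is E_bind = −E = GMm/(2a).
E_bind = 1.062e+20 · 774.3 / (2 · 1e+10) J ≈ 4.112e+12 J = 4.112 TJ.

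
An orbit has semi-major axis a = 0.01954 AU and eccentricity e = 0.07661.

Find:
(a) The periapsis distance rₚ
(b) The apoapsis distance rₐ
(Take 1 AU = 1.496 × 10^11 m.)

Convert to SI: a = 0.01954 AU = 2.92318e+09 m.
(a) rₚ = a(1 − e) = 2.92318e+09 · (1 − 0.07661) = 2.92318e+09 · 0.92339 ≈ 2.699e+09 m = 0.01804 AU.
(b) rₐ = a(1 + e) = 2.92318e+09 · (1 + 0.07661) = 2.92318e+09 · 1.07661 ≈ 3.147e+09 m = 0.02104 AU.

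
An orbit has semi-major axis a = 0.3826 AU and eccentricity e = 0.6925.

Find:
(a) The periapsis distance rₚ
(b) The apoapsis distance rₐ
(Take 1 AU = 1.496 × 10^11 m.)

Convert to SI: a = 0.3826 AU = 5.7237e+10 m.
(a) rₚ = a(1 − e) = 5.7237e+10 · (1 − 0.6925) = 5.7237e+10 · 0.3075 ≈ 1.76e+10 m = 0.1176 AU.
(b) rₐ = a(1 + e) = 5.7237e+10 · (1 + 0.6925) = 5.7237e+10 · 1.6925 ≈ 9.687e+10 m = 0.6476 AU.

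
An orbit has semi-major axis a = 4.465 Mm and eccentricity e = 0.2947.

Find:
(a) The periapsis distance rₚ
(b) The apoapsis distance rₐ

Convert to SI: a = 4.465 Mm = 4.465e+06 m.
(a) rₚ = a(1 − e) = 4.465e+06 · (1 − 0.2947) = 4.465e+06 · 0.7053 ≈ 3.149e+06 m = 3.149 Mm.
(b) rₐ = a(1 + e) = 4.465e+06 · (1 + 0.2947) = 4.465e+06 · 1.2947 ≈ 5.781e+06 m = 5.781 Mm.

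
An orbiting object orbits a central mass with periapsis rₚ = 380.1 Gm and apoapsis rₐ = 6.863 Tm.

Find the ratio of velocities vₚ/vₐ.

Convert to SI: rₚ = 380.1 Gm = 3.801e+11 m; rₐ = 6.863 Tm = 6.863e+12 m.
Conservation of angular momentum gives rₚvₚ = rₐvₐ, so vₚ/vₐ = rₐ/rₚ.
vₚ/vₐ = 6.863e+12 / 3.801e+11 ≈ 18.06.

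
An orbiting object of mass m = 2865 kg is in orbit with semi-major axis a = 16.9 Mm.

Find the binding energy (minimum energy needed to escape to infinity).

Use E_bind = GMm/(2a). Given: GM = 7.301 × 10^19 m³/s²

Convert to SI: a = 16.9 Mm = 1.69e+07 m.
Total orbital energy is E = −GMm/(2a); binding energy is E_bind = −E = GMm/(2a).
E_bind = 7.301e+19 · 2865 / (2 · 1.69e+07) J ≈ 6.189e+15 J = 6.189 PJ.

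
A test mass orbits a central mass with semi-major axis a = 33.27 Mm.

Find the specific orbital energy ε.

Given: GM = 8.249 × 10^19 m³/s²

Convert to SI: a = 33.27 Mm = 3.327e+07 m.
ε = −GM / (2a).
ε = −8.249e+19 / (2 · 3.327e+07) J/kg ≈ -1.24e+12 J/kg = -1240 GJ/kg.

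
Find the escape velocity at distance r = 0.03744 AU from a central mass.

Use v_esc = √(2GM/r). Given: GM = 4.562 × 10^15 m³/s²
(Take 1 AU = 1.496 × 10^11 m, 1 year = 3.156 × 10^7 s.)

Convert to SI: r = 0.03744 AU = 5.60102e+09 m.
Escape velocity comes from setting total energy to zero: ½v² − GM/r = 0 ⇒ v_esc = √(2GM / r).
v_esc = √(2 · 4.562e+15 / 5.60102e+09) m/s ≈ 1276 m/s = 0.2693 AU/year.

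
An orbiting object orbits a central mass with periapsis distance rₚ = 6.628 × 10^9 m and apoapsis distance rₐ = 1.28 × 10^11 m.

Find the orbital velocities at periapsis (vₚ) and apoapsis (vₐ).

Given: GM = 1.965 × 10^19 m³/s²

Use the vis-viva equation v² = GM(2/r − 1/a) with a = (rₚ + rₐ)/2 = (6.628e+09 + 1.28e+11)/2 = 6.7314e+10 m.
vₚ = √(GM · (2/rₚ − 1/a)) = √(1.965e+19 · (2/6.628e+09 − 1/6.7314e+10)) m/s ≈ 7.508e+04 m/s = 75.08 km/s.
vₐ = √(GM · (2/rₐ − 1/a)) = √(1.965e+19 · (2/1.28e+11 − 1/6.7314e+10)) m/s ≈ 3888 m/s = 3.888 km/s.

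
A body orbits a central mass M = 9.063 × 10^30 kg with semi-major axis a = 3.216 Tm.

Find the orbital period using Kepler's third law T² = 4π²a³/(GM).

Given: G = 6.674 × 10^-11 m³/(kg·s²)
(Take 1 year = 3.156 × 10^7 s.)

Convert to SI: a = 3.216 Tm = 3.216e+12 m.
GM = G · M = 6.674e-11 · 9.063e+30 = 6.04865e+20 m³/s².
Kepler's third law: T = 2π √(a³ / GM).
Substituting a = 3.216e+12 m and GM = 6.04865e+20 m³/s²:
T = 2π √((3.216e+12)³ / 6.04865e+20) s
T ≈ 1.473e+09 s = 46.69 years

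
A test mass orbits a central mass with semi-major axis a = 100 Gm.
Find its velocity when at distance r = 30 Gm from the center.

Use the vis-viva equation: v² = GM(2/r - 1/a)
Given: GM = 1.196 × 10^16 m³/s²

Convert to SI: a = 100 Gm = 1e+11 m; r = 30 Gm = 3e+10 m.
Vis-viva: v = √(GM · (2/r − 1/a)).
2/r − 1/a = 2/3e+10 − 1/1e+11 = 5.66667e-11 m⁻¹.
v = √(1.196e+16 · 5.66667e-11) m/s ≈ 823.2 m/s = 823.2 m/s.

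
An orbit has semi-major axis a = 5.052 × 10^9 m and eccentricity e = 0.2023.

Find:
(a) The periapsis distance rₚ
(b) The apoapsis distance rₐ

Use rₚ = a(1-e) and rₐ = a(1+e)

(a) rₚ = a(1 − e) = 5.052e+09 · (1 − 0.2023) = 5.052e+09 · 0.7977 ≈ 4.03e+09 m = 4.03 × 10^9 m.
(b) rₐ = a(1 + e) = 5.052e+09 · (1 + 0.2023) = 5.052e+09 · 1.2023 ≈ 6.074e+09 m = 6.074 × 10^9 m.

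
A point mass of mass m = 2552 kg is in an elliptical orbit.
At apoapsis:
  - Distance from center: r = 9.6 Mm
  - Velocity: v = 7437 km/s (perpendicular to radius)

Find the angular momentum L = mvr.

Convert to SI: r = 9.6 Mm = 9.6e+06 m; v = 7437 km/s = 7.437e+06 m/s.
Since v is perpendicular to r, L = m · v · r.
L = 2552 · 7.437e+06 · 9.6e+06 kg·m²/s ≈ 1.822e+17 kg·m²/s.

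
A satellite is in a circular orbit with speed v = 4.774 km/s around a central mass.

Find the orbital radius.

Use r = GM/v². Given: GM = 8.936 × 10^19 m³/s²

Convert to SI: v = 4.774 km/s = 4774 m/s.
For a circular orbit, v² = GM / r, so r = GM / v².
r = 8.936e+19 / (4774)² m ≈ 3.921e+12 m = 3.921 Tm.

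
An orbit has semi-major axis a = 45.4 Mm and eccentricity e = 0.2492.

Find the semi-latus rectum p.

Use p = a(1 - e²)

Convert to SI: a = 45.4 Mm = 4.54e+07 m.
p = a (1 − e²).
p = 4.54e+07 · (1 − (0.2492)²) = 4.54e+07 · 0.937899 ≈ 4.258e+07 m = 42.58 Mm.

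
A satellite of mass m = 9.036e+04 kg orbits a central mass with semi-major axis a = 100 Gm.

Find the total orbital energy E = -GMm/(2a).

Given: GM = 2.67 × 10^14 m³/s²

Convert to SI: a = 100 Gm = 1e+11 m.
E = −GMm / (2a).
E = −2.67e+14 · 9.036e+04 / (2 · 1e+11) J ≈ -1.206e+08 J = -120.6 MJ.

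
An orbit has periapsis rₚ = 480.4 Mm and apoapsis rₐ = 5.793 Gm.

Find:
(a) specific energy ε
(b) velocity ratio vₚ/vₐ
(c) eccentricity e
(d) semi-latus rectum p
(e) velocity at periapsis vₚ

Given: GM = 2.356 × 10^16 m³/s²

Convert to SI: rₚ = 480.4 Mm = 4.804e+08 m; rₐ = 5.793 Gm = 5.793e+09 m.
(a) With a = (rₚ + rₐ)/2 = 3.1367e+09 m, ε = −GM/(2a) = −2.356e+16/(2 · 3.1367e+09) J/kg ≈ -3.756e+06 J/kg
(b) Conservation of angular momentum (rₚvₚ = rₐvₐ) gives vₚ/vₐ = rₐ/rₚ = 5.793e+09/4.804e+08 ≈ 12.06
(c) e = (rₐ − rₚ)/(rₐ + rₚ) = (5.793e+09 − 4.804e+08)/(5.793e+09 + 4.804e+08) ≈ 0.8468
(d) From a = (rₚ + rₐ)/2 = 3.1367e+09 m and e = (rₐ − rₚ)/(rₐ + rₚ) = 0.846845, p = a(1 − e²) = 3.1367e+09 · (1 − (0.846845)²) ≈ 8.872e+08 m
(e) With a = (rₚ + rₐ)/2 = 3.1367e+09 m, vₚ = √(GM (2/rₚ − 1/a)) = √(2.356e+16 · (2/4.804e+08 − 1/3.1367e+09)) m/s ≈ 9517 m/s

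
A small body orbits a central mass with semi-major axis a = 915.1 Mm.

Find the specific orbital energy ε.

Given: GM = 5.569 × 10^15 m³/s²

Convert to SI: a = 915.1 Mm = 9.151e+08 m.
ε = −GM / (2a).
ε = −5.569e+15 / (2 · 9.151e+08) J/kg ≈ -3.043e+06 J/kg = -3.043 MJ/kg.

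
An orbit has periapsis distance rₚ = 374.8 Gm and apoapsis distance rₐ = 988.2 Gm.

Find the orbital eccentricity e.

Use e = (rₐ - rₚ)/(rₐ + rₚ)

Convert to SI: rₚ = 374.8 Gm = 3.748e+11 m; rₐ = 988.2 Gm = 9.882e+11 m.
e = (rₐ − rₚ) / (rₐ + rₚ).
e = (9.882e+11 − 3.748e+11) / (9.882e+11 + 3.748e+11) = 6.134e+11 / 1.363e+12 ≈ 0.45.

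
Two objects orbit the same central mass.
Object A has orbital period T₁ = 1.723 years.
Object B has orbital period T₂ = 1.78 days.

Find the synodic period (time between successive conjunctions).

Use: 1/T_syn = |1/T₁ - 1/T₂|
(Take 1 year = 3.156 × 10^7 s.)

Convert to SI: T₁ = 1.723 years = 5.43779e+07 s; T₂ = 1.78 days = 153792 s.
T_syn = |T₁ · T₂ / (T₁ − T₂)|.
T_syn = |5.43779e+07 · 153792 / (5.43779e+07 − 153792)| s ≈ 1.542e+05 s = 1.785 days.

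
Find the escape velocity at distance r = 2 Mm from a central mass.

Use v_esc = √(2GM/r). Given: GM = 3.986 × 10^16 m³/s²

Convert to SI: r = 2 Mm = 2e+06 m.
Escape velocity comes from setting total energy to zero: ½v² − GM/r = 0 ⇒ v_esc = √(2GM / r).
v_esc = √(2 · 3.986e+16 / 2e+06) m/s ≈ 1.996e+05 m/s = 199.6 km/s.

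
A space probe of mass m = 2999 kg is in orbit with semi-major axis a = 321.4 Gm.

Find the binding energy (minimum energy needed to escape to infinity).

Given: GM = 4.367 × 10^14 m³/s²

Convert to SI: a = 321.4 Gm = 3.214e+11 m.
Total orbital energy is E = −GMm/(2a); binding energy is E_bind = −E = GMm/(2a).
E_bind = 4.367e+14 · 2999 / (2 · 3.214e+11) J ≈ 2.037e+06 J = 2.037 MJ.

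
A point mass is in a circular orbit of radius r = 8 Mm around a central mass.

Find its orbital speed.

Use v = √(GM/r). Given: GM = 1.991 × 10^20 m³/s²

Convert to SI: r = 8 Mm = 8e+06 m.
For a circular orbit, gravity supplies the centripetal force, so v = √(GM / r).
v = √(1.991e+20 / 8e+06) m/s ≈ 4.989e+06 m/s = 4989 km/s.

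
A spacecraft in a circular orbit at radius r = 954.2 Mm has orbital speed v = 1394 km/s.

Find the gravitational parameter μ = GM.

Convert to SI: r = 954.2 Mm = 9.542e+08 m; v = 1394 km/s = 1.394e+06 m/s.
For a circular orbit v² = GM/r, so GM = v² · r.
GM = (1.394e+06)² · 9.542e+08 m³/s² ≈ 1.854e+21 m³/s² = 1.854 × 10^21 m³/s².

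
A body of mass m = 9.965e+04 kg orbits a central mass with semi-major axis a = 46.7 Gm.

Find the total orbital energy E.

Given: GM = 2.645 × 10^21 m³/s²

Convert to SI: a = 46.7 Gm = 4.67e+10 m.
E = −GMm / (2a).
E = −2.645e+21 · 9.965e+04 / (2 · 4.67e+10) J ≈ -2.822e+15 J = -2.822 PJ.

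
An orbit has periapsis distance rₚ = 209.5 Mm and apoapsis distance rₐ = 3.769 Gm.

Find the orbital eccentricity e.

Convert to SI: rₚ = 209.5 Mm = 2.095e+08 m; rₐ = 3.769 Gm = 3.769e+09 m.
e = (rₐ − rₚ) / (rₐ + rₚ).
e = (3.769e+09 − 2.095e+08) / (3.769e+09 + 2.095e+08) = 3.5595e+09 / 3.9785e+09 ≈ 0.8947.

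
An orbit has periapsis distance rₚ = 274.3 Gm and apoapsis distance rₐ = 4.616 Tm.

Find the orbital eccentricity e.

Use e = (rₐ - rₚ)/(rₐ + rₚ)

Convert to SI: rₚ = 274.3 Gm = 2.743e+11 m; rₐ = 4.616 Tm = 4.616e+12 m.
e = (rₐ − rₚ) / (rₐ + rₚ).
e = (4.616e+12 − 2.743e+11) / (4.616e+12 + 2.743e+11) = 4.3417e+12 / 4.8903e+12 ≈ 0.8878.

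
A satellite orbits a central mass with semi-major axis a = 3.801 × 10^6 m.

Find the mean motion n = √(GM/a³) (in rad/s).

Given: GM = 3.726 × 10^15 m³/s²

n = √(GM / a³).
n = √(3.726e+15 / (3.801e+06)³) rad/s ≈ 0.008237 rad/s.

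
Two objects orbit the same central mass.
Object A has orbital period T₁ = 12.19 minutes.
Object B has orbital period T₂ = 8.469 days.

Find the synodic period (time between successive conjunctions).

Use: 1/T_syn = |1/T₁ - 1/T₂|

Convert to SI: T₁ = 12.19 minutes = 731.4 s; T₂ = 8.469 days = 731722 s.
T_syn = |T₁ · T₂ / (T₁ − T₂)|.
T_syn = |731.4 · 731722 / (731.4 − 731722)| s ≈ 732.1 s = 12.2 minutes.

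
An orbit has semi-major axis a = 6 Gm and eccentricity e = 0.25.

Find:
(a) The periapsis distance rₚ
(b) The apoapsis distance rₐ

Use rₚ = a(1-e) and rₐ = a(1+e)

Convert to SI: a = 6 Gm = 6e+09 m.
(a) rₚ = a(1 − e) = 6e+09 · (1 − 0.25) = 6e+09 · 0.75 ≈ 4.5e+09 m = 4.5 Gm.
(b) rₐ = a(1 + e) = 6e+09 · (1 + 0.25) = 6e+09 · 1.25 ≈ 7.5e+09 m = 7.5 Gm.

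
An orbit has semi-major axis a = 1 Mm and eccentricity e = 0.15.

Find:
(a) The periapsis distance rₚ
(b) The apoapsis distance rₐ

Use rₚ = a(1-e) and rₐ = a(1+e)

Convert to SI: a = 1 Mm = 1e+06 m.
(a) rₚ = a(1 − e) = 1e+06 · (1 − 0.15) = 1e+06 · 0.85 ≈ 8.5e+05 m = 850 km.
(b) rₐ = a(1 + e) = 1e+06 · (1 + 0.15) = 1e+06 · 1.15 ≈ 1.15e+06 m = 1.15 Mm.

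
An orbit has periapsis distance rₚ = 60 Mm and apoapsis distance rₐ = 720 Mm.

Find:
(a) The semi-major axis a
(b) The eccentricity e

Convert to SI: rₚ = 60 Mm = 6e+07 m; rₐ = 720 Mm = 7.2e+08 m.
(a) a = (rₚ + rₐ) / 2 = (6e+07 + 7.2e+08) / 2 ≈ 3.9e+08 m = 390 Mm.
(b) e = (rₐ − rₚ) / (rₐ + rₚ) = (7.2e+08 − 6e+07) / (7.2e+08 + 6e+07) ≈ 0.8462.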